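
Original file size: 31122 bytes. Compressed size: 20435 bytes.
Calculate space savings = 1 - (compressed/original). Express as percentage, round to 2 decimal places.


ratio = compressed/original = 20435/31122 = 0.656609
savings = 1 - ratio = 1 - 0.656609 = 0.343391
as a percentage: 0.343391 * 100 = 34.34%

Space savings = 1 - 20435/31122 = 34.34%


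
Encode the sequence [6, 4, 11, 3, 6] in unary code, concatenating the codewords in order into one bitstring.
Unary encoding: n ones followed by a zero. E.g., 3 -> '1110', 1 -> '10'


Encode each number as n ones followed by a terminating 0:
  6 -> 1111110 (7 bits)
  4 -> 11110 (5 bits)
  11 -> 111111111110 (12 bits)
  3 -> 1110 (4 bits)
  6 -> 1111110 (7 bits)
Total length = 7 + 5 + 12 + 4 + 7 = 35 bits.

Unary([6, 4, 11, 3, 6]) = 11111101111011111111111011101111110 (35 bits)


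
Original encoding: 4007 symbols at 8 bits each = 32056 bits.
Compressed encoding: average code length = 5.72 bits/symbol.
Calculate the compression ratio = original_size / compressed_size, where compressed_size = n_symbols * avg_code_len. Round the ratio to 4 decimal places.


original_size = n_symbols * orig_bits = 4007 * 8 = 32056 bits
compressed_size = n_symbols * avg_code_len = 4007 * 5.72 = 22920.04 bits
ratio = original_size / compressed_size = 32056 / 22920.04 = 1.3986

Compression ratio = 1.3986


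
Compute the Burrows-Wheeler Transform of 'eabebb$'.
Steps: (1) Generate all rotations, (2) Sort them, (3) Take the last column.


Rotations (sorted):
  0: $eabebb -> last char: b
  1: abebb$e -> last char: e
  2: b$eabeb -> last char: b
  3: bb$eabe -> last char: e
  4: bebb$ea -> last char: a
  5: eabebb$ -> last char: $
  6: ebb$eab -> last char: b


BWT = bebea$b


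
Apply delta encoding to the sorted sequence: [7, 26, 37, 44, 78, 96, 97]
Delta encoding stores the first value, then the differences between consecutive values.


First value: 7
Deltas:
  26 - 7 = 19
  37 - 26 = 11
  44 - 37 = 7
  78 - 44 = 34
  96 - 78 = 18
  97 - 96 = 1


Delta encoded: [7, 19, 11, 7, 34, 18, 1]


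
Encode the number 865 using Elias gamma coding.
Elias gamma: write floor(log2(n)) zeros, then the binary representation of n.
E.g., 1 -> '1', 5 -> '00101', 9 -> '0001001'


num_bits = floor(log2(865)) + 1 = 10
leading_zeros = num_bits - 1 = 9
binary(865) = 1101100001

Elias gamma(865) = '000000000' + '1101100001' = 0000000001101100001 (19 bits)


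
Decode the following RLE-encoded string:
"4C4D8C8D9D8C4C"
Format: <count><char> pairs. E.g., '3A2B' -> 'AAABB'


Expanding each <count><char> pair:
  4C -> 'CCCC'
  4D -> 'DDDD'
  8C -> 'CCCCCCCC'
  8D -> 'DDDDDDDD'
  9D -> 'DDDDDDDDD'
  8C -> 'CCCCCCCC'
  4C -> 'CCCC'

Decoded = CCCCDDDDCCCCCCCCDDDDDDDDDDDDDDDDDCCCCCCCCCCCC


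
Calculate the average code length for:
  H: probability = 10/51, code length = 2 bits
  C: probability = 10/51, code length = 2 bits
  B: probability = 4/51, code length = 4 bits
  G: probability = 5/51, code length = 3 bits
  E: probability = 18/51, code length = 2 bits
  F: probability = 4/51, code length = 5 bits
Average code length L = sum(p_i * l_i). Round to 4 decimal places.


Weighted contributions p_i * l_i:
  H: (10/51) * 2 = 20/51
  C: (10/51) * 2 = 20/51
  B: (4/51) * 4 = 16/51
  G: (5/51) * 3 = 15/51
  E: (18/51) * 2 = 36/51
  F: (4/51) * 5 = 20/51
Sum = (20 + 20 + 16 + 15 + 36 + 20)/51 = 127/51

L = 127/51 = 2.4902 bits/symbol


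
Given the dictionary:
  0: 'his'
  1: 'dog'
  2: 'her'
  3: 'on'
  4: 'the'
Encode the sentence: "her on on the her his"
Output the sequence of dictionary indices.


Look up each word in the dictionary:
  'her' -> 2
  'on' -> 3
  'on' -> 3
  'the' -> 4
  'her' -> 2
  'his' -> 0

Encoded: [2, 3, 3, 4, 2, 0]


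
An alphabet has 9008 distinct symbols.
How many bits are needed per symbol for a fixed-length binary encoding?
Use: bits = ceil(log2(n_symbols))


log2(9008) = 13.137
Bracket: 2^13 = 8192 < 9008 <= 2^14 = 16384
So ceil(log2(9008)) = 14

bits = ceil(log2(9008)) = ceil(13.137) = 14 bits


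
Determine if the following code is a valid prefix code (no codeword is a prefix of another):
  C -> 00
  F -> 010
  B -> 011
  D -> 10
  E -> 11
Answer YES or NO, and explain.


Checking each pair (does one codeword prefix another?):
  C='00' vs F='010': no prefix
  C='00' vs B='011': no prefix
  C='00' vs D='10': no prefix
  C='00' vs E='11': no prefix
  F='010' vs C='00': no prefix
  F='010' vs B='011': no prefix
  F='010' vs D='10': no prefix
  F='010' vs E='11': no prefix
  B='011' vs C='00': no prefix
  B='011' vs F='010': no prefix
  B='011' vs D='10': no prefix
  B='011' vs E='11': no prefix
  D='10' vs C='00': no prefix
  D='10' vs F='010': no prefix
  D='10' vs B='011': no prefix
  D='10' vs E='11': no prefix
  E='11' vs C='00': no prefix
  E='11' vs F='010': no prefix
  E='11' vs B='011': no prefix
  E='11' vs D='10': no prefix
No violation found over all pairs.

YES -- this is a valid prefix code. No codeword is a prefix of any other codeword.


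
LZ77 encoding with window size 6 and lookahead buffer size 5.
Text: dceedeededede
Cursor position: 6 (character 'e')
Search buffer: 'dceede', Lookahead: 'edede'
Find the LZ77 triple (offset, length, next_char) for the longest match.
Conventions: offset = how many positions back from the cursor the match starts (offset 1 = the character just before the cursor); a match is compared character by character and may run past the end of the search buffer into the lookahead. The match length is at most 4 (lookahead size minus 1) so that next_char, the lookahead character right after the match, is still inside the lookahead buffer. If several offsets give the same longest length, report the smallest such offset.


Try each offset into the search buffer:
  offset=1 (pos 5, char 'e'): match length 1
  offset=2 (pos 4, char 'd'): match length 0
  offset=3 (pos 3, char 'e'): match length 3
  offset=4 (pos 2, char 'e'): match length 1
  offset=5 (pos 1, char 'c'): match length 0
  offset=6 (pos 0, char 'd'): match length 0
Longest match has length 3 at offset 3.
next_char = character at position 6 + 3 = 9 -> 'd'

Best match: offset=3, length=3 (matching 'ede' starting at position 3)
LZ77 triple: (3, 3, 'd')


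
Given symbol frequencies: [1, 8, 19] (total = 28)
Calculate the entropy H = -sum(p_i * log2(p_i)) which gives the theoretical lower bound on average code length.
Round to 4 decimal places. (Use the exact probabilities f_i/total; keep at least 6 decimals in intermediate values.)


Per-symbol terms -p_i * log2(p_i) with p_i = f_i/28:
  p = 1/28 = 0.035714: log2(p) = -4.807355, -p*log2(p) = 0.171691
  p = 8/28 = 0.285714: log2(p) = -1.807355, -p*log2(p) = 0.516387
  p = 19/28 = 0.678571: log2(p) = -0.559427, -p*log2(p) = 0.379611
H = 0.171691 + 0.516387 + 0.379611 = 1.067689

H = 1.0677 bits/symbol


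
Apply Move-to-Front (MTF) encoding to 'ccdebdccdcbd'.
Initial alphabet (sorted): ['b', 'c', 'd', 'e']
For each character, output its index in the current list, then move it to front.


MTF encoding:
'c': index 1 in ['b', 'c', 'd', 'e'] -> ['c', 'b', 'd', 'e']
'c': index 0 in ['c', 'b', 'd', 'e'] -> ['c', 'b', 'd', 'e']
'd': index 2 in ['c', 'b', 'd', 'e'] -> ['d', 'c', 'b', 'e']
'e': index 3 in ['d', 'c', 'b', 'e'] -> ['e', 'd', 'c', 'b']
'b': index 3 in ['e', 'd', 'c', 'b'] -> ['b', 'e', 'd', 'c']
'd': index 2 in ['b', 'e', 'd', 'c'] -> ['d', 'b', 'e', 'c']
'c': index 3 in ['d', 'b', 'e', 'c'] -> ['c', 'd', 'b', 'e']
'c': index 0 in ['c', 'd', 'b', 'e'] -> ['c', 'd', 'b', 'e']
'd': index 1 in ['c', 'd', 'b', 'e'] -> ['d', 'c', 'b', 'e']
'c': index 1 in ['d', 'c', 'b', 'e'] -> ['c', 'd', 'b', 'e']
'b': index 2 in ['c', 'd', 'b', 'e'] -> ['b', 'c', 'd', 'e']
'd': index 2 in ['b', 'c', 'd', 'e'] -> ['d', 'b', 'c', 'e']


Output: [1, 0, 2, 3, 3, 2, 3, 0, 1, 1, 2, 2]


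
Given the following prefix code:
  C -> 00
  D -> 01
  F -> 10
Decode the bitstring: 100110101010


Decoding step by step:
Bits 10 -> F
Bits 01 -> D
Bits 10 -> F
Bits 10 -> F
Bits 10 -> F
Bits 10 -> F


Decoded message: FDFFFF


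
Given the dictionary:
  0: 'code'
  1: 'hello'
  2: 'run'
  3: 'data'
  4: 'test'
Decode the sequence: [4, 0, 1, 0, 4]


Look up each index in the dictionary:
  4 -> 'test'
  0 -> 'code'
  1 -> 'hello'
  0 -> 'code'
  4 -> 'test'

Decoded: "test code hello code test"


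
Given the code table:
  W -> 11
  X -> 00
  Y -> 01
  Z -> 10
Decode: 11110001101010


Decoding:
11 -> W
11 -> W
00 -> X
01 -> Y
10 -> Z
10 -> Z
10 -> Z


Result: WWXYZZZ


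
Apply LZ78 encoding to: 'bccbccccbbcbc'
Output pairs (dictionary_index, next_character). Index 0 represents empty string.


LZ78 encoding steps:
Dictionary: {0: ''}
Step 1: w='' (idx 0), next='b' -> output (0, 'b'), add 'b' as idx 1
Step 2: w='' (idx 0), next='c' -> output (0, 'c'), add 'c' as idx 2
Step 3: w='c' (idx 2), next='b' -> output (2, 'b'), add 'cb' as idx 3
Step 4: w='c' (idx 2), next='c' -> output (2, 'c'), add 'cc' as idx 4
Step 5: w='cc' (idx 4), next='b' -> output (4, 'b'), add 'ccb' as idx 5
Step 6: w='b' (idx 1), next='c' -> output (1, 'c'), add 'bc' as idx 6
Step 7: w='bc' (idx 6), end of input -> output (6, '')


Encoded: [(0, 'b'), (0, 'c'), (2, 'b'), (2, 'c'), (4, 'b'), (1, 'c'), (6, '')]


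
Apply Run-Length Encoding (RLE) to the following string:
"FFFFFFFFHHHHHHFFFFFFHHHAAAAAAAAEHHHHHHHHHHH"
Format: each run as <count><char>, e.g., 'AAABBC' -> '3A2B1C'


Scanning runs left to right:
  i=0: run of 'F' x 8 -> '8F'
  i=8: run of 'H' x 6 -> '6H'
  i=14: run of 'F' x 6 -> '6F'
  i=20: run of 'H' x 3 -> '3H'
  i=23: run of 'A' x 8 -> '8A'
  i=31: run of 'E' x 1 -> '1E'
  i=32: run of 'H' x 11 -> '11H'

RLE = 8F6H6F3H8A1E11H


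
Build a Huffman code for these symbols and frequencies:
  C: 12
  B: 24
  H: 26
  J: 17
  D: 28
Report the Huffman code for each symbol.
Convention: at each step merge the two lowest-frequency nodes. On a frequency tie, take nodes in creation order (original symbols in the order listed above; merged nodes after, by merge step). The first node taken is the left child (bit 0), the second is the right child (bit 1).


Huffman tree construction:
Step 1: Merge C(12) + J(17) = 29
Step 2: Merge B(24) + H(26) = 50
Step 3: Merge D(28) + (C+J)(29) = 57
Step 4: Merge (B+H)(50) + (D+(C+J))(57) = 107
Read each symbol's code off the tree from the root (left child = 0, right child = 1).

Codes:
  C: 110 (length 3)
  B: 00 (length 2)
  H: 01 (length 2)
  J: 111 (length 3)
  D: 10 (length 2)
Average code length: 243/107 = 2.2710 bits/symbol


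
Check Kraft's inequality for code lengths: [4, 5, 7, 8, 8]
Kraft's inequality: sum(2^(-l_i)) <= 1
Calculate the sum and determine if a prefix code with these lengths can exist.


Sum = 2^(-4) + 2^(-5) + 2^(-7) + 2^(-8) + 2^(-8)
    = 0.0625 + 0.03125 + 0.0078125 + 0.00390625 + 0.00390625
    = 28/256 = 0.109375
Since 0.109375 <= 1, Kraft's inequality IS satisfied.
A prefix code with these lengths CAN exist.

Kraft sum = 0.109375. Satisfied.


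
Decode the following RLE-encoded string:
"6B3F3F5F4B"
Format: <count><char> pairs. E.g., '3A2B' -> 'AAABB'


Expanding each <count><char> pair:
  6B -> 'BBBBBB'
  3F -> 'FFF'
  3F -> 'FFF'
  5F -> 'FFFFF'
  4B -> 'BBBB'

Decoded = BBBBBBFFFFFFFFFFFBBBB


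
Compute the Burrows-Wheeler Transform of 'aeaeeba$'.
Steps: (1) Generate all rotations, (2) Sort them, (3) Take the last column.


Rotations (sorted):
  0: $aeaeeba -> last char: a
  1: a$aeaeeb -> last char: b
  2: aeaeeba$ -> last char: $
  3: aeeba$ae -> last char: e
  4: ba$aeaee -> last char: e
  5: eaeeba$a -> last char: a
  6: eba$aeae -> last char: e
  7: eeba$aea -> last char: a


BWT = ab$eeaea


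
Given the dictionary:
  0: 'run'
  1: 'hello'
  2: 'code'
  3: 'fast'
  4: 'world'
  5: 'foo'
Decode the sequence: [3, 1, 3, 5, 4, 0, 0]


Look up each index in the dictionary:
  3 -> 'fast'
  1 -> 'hello'
  3 -> 'fast'
  5 -> 'foo'
  4 -> 'world'
  0 -> 'run'
  0 -> 'run'

Decoded: "fast hello fast foo world run run"


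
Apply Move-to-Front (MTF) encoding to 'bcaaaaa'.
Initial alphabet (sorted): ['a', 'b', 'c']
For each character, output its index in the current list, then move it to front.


MTF encoding:
'b': index 1 in ['a', 'b', 'c'] -> ['b', 'a', 'c']
'c': index 2 in ['b', 'a', 'c'] -> ['c', 'b', 'a']
'a': index 2 in ['c', 'b', 'a'] -> ['a', 'c', 'b']
'a': index 0 in ['a', 'c', 'b'] -> ['a', 'c', 'b']
'a': index 0 in ['a', 'c', 'b'] -> ['a', 'c', 'b']
'a': index 0 in ['a', 'c', 'b'] -> ['a', 'c', 'b']
'a': index 0 in ['a', 'c', 'b'] -> ['a', 'c', 'b']


Output: [1, 2, 2, 0, 0, 0, 0]


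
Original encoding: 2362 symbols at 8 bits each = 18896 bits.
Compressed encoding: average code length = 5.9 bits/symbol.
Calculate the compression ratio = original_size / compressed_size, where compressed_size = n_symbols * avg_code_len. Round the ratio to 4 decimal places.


original_size = n_symbols * orig_bits = 2362 * 8 = 18896 bits
compressed_size = n_symbols * avg_code_len = 2362 * 5.9 = 13935.8 bits
ratio = original_size / compressed_size = 18896 / 13935.8 = 1.3559

Compression ratio = 1.3559


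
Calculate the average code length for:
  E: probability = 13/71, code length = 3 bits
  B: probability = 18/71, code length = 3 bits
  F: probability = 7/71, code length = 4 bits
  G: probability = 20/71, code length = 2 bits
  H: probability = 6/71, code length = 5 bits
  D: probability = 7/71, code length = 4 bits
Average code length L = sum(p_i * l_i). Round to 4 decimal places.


Weighted contributions p_i * l_i:
  E: (13/71) * 3 = 39/71
  B: (18/71) * 3 = 54/71
  F: (7/71) * 4 = 28/71
  G: (20/71) * 2 = 40/71
  H: (6/71) * 5 = 30/71
  D: (7/71) * 4 = 28/71
Sum = (39 + 54 + 28 + 40 + 30 + 28)/71 = 219/71

L = 219/71 = 3.0845 bits/symbol


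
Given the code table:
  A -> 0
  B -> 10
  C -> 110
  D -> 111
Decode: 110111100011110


Decoding:
110 -> C
111 -> D
10 -> B
0 -> A
0 -> A
111 -> D
10 -> B


Result: CDBAADB


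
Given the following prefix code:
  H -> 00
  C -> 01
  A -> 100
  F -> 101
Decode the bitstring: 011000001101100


Decoding step by step:
Bits 01 -> C
Bits 100 -> A
Bits 00 -> H
Bits 01 -> C
Bits 101 -> F
Bits 100 -> A


Decoded message: CAHCFA


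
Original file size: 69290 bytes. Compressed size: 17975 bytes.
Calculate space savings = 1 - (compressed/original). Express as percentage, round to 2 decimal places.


ratio = compressed/original = 17975/69290 = 0.259417
savings = 1 - ratio = 1 - 0.259417 = 0.740583
as a percentage: 0.740583 * 100 = 74.06%

Space savings = 1 - 17975/69290 = 74.06%


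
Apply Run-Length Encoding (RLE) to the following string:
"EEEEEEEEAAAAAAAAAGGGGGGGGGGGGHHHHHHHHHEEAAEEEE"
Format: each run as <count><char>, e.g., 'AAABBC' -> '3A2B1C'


Scanning runs left to right:
  i=0: run of 'E' x 8 -> '8E'
  i=8: run of 'A' x 9 -> '9A'
  i=17: run of 'G' x 12 -> '12G'
  i=29: run of 'H' x 9 -> '9H'
  i=38: run of 'E' x 2 -> '2E'
  i=40: run of 'A' x 2 -> '2A'
  i=42: run of 'E' x 4 -> '4E'

RLE = 8E9A12G9H2E2A4E


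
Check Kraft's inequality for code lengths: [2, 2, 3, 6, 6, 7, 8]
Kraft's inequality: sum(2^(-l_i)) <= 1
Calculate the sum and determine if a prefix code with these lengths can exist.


Sum = 2^(-2) + 2^(-2) + 2^(-3) + 2^(-6) + 2^(-6) + 2^(-7) + 2^(-8)
    = 0.25 + 0.25 + 0.125 + 0.015625 + 0.015625 + 0.0078125 + 0.00390625
    = 171/256 = 0.66796875
Since 0.66796875 <= 1, Kraft's inequality IS satisfied.
A prefix code with these lengths CAN exist.

Kraft sum = 0.66796875. Satisfied.


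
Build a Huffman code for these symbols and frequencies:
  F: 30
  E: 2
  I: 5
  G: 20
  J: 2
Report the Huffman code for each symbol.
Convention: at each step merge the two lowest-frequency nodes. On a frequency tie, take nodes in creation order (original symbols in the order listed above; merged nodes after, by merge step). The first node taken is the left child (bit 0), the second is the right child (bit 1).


Huffman tree construction:
Step 1: Merge E(2) + J(2) = 4
Step 2: Merge (E+J)(4) + I(5) = 9
Step 3: Merge ((E+J)+I)(9) + G(20) = 29
Step 4: Merge (((E+J)+I)+G)(29) + F(30) = 59
Read each symbol's code off the tree from the root (left child = 0, right child = 1).

Codes:
  F: 1 (length 1)
  E: 0000 (length 4)
  I: 001 (length 3)
  G: 01 (length 2)
  J: 0001 (length 4)
Average code length: 101/59 = 1.7119 bits/symbol


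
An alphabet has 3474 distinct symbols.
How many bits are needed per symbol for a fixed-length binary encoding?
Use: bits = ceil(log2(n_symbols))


log2(3474) = 11.7624
Bracket: 2^11 = 2048 < 3474 <= 2^12 = 4096
So ceil(log2(3474)) = 12

bits = ceil(log2(3474)) = ceil(11.7624) = 12 bits


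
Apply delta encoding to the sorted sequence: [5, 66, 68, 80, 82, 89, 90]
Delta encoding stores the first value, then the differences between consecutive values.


First value: 5
Deltas:
  66 - 5 = 61
  68 - 66 = 2
  80 - 68 = 12
  82 - 80 = 2
  89 - 82 = 7
  90 - 89 = 1


Delta encoded: [5, 61, 2, 12, 2, 7, 1]


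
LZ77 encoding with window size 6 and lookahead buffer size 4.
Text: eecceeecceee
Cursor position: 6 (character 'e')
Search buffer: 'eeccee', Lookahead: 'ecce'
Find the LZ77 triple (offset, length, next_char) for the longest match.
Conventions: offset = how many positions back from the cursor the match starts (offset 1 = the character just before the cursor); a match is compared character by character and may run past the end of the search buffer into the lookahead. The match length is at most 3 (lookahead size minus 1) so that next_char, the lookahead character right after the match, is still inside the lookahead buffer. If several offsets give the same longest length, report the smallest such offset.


Try each offset into the search buffer:
  offset=1 (pos 5, char 'e'): match length 1
  offset=2 (pos 4, char 'e'): match length 1
  offset=3 (pos 3, char 'c'): match length 0
  offset=4 (pos 2, char 'c'): match length 0
  offset=5 (pos 1, char 'e'): match length 3
  offset=6 (pos 0, char 'e'): match length 1
Longest match has length 3 at offset 5.
next_char = character at position 6 + 3 = 9 -> 'e'

Best match: offset=5, length=3 (matching 'ecc' starting at position 1)
LZ77 triple: (5, 3, 'e')


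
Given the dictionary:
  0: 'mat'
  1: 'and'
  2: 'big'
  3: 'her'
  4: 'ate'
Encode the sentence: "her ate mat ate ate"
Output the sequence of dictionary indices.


Look up each word in the dictionary:
  'her' -> 3
  'ate' -> 4
  'mat' -> 0
  'ate' -> 4
  'ate' -> 4

Encoded: [3, 4, 0, 4, 4]


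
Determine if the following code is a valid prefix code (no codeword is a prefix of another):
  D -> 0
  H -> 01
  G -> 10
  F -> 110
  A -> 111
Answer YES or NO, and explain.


Checking each pair (does one codeword prefix another?):
  D='0' vs H='01': prefix -- VIOLATION

NO -- this is NOT a valid prefix code. D (0) is a prefix of H (01).


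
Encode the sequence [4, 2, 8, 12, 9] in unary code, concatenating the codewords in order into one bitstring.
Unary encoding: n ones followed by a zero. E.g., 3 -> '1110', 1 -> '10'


Encode each number as n ones followed by a terminating 0:
  4 -> 11110 (5 bits)
  2 -> 110 (3 bits)
  8 -> 111111110 (9 bits)
  12 -> 1111111111110 (13 bits)
  9 -> 1111111110 (10 bits)
Total length = 5 + 3 + 9 + 13 + 10 = 40 bits.

Unary([4, 2, 8, 12, 9]) = 1111011011111111011111111111101111111110 (40 bits)


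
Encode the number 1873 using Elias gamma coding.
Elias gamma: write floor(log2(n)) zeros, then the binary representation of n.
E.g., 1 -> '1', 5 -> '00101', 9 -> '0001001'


num_bits = floor(log2(1873)) + 1 = 11
leading_zeros = num_bits - 1 = 10
binary(1873) = 11101010001

Elias gamma(1873) = '0000000000' + '11101010001' = 000000000011101010001 (21 bits)


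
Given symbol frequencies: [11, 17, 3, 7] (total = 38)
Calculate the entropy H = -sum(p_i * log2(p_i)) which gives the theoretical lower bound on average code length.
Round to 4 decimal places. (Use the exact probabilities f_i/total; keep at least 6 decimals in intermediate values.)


Per-symbol terms -p_i * log2(p_i) with p_i = f_i/38:
  p = 11/38 = 0.289474: log2(p) = -1.788496, -p*log2(p) = 0.517722
  p = 17/38 = 0.447368: log2(p) = -1.160465, -p*log2(p) = 0.519155
  p = 3/38 = 0.078947: log2(p) = -3.662965, -p*log2(p) = 0.289181
  p = 7/38 = 0.184211: log2(p) = -2.440573, -p*log2(p) = 0.449579
H = 0.517722 + 0.519155 + 0.289181 + 0.449579 = 1.775637

H = 1.7756 bits/symbol


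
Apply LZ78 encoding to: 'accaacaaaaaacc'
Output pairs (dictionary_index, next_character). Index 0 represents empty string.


LZ78 encoding steps:
Dictionary: {0: ''}
Step 1: w='' (idx 0), next='a' -> output (0, 'a'), add 'a' as idx 1
Step 2: w='' (idx 0), next='c' -> output (0, 'c'), add 'c' as idx 2
Step 3: w='c' (idx 2), next='a' -> output (2, 'a'), add 'ca' as idx 3
Step 4: w='a' (idx 1), next='c' -> output (1, 'c'), add 'ac' as idx 4
Step 5: w='a' (idx 1), next='a' -> output (1, 'a'), add 'aa' as idx 5
Step 6: w='aa' (idx 5), next='a' -> output (5, 'a'), add 'aaa' as idx 6
Step 7: w='ac' (idx 4), next='c' -> output (4, 'c'), add 'acc' as idx 7


Encoded: [(0, 'a'), (0, 'c'), (2, 'a'), (1, 'c'), (1, 'a'), (5, 'a'), (4, 'c')]


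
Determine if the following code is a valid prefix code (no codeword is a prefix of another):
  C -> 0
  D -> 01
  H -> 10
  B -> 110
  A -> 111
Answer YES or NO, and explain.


Checking each pair (does one codeword prefix another?):
  C='0' vs D='01': prefix -- VIOLATION

NO -- this is NOT a valid prefix code. C (0) is a prefix of D (01).


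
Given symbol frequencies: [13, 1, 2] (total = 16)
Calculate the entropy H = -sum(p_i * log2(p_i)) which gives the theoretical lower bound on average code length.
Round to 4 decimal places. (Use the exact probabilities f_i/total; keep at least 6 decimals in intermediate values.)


Per-symbol terms -p_i * log2(p_i) with p_i = f_i/16:
  p = 13/16 = 0.812500: log2(p) = -0.299560, -p*log2(p) = 0.243393
  p = 1/16 = 0.062500: log2(p) = -4.000000, -p*log2(p) = 0.250000
  p = 2/16 = 0.125000: log2(p) = -3.000000, -p*log2(p) = 0.375000
H = 0.243393 + 0.250000 + 0.375000 = 0.868393

H = 0.8684 bits/symbol


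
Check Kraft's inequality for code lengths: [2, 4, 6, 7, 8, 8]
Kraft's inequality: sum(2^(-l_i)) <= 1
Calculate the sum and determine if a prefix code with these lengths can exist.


Sum = 2^(-2) + 2^(-4) + 2^(-6) + 2^(-7) + 2^(-8) + 2^(-8)
    = 0.25 + 0.0625 + 0.015625 + 0.0078125 + 0.00390625 + 0.00390625
    = 88/256 = 0.34375
Since 0.34375 <= 1, Kraft's inequality IS satisfied.
A prefix code with these lengths CAN exist.

Kraft sum = 0.34375. Satisfied.


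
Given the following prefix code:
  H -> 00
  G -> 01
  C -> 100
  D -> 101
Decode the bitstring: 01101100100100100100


Decoding step by step:
Bits 01 -> G
Bits 101 -> D
Bits 100 -> C
Bits 100 -> C
Bits 100 -> C
Bits 100 -> C
Bits 100 -> C


Decoded message: GDCCCCC


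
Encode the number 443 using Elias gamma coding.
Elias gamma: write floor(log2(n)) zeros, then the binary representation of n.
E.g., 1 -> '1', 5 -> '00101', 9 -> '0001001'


num_bits = floor(log2(443)) + 1 = 9
leading_zeros = num_bits - 1 = 8
binary(443) = 110111011

Elias gamma(443) = '00000000' + '110111011' = 00000000110111011 (17 bits)


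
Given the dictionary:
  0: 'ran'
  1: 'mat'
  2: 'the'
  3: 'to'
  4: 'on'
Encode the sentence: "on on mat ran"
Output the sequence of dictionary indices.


Look up each word in the dictionary:
  'on' -> 4
  'on' -> 4
  'mat' -> 1
  'ran' -> 0

Encoded: [4, 4, 1, 0]


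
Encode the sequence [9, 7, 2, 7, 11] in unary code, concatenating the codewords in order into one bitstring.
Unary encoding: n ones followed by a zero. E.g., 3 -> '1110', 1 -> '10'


Encode each number as n ones followed by a terminating 0:
  9 -> 1111111110 (10 bits)
  7 -> 11111110 (8 bits)
  2 -> 110 (3 bits)
  7 -> 11111110 (8 bits)
  11 -> 111111111110 (12 bits)
Total length = 10 + 8 + 3 + 8 + 12 = 41 bits.

Unary([9, 7, 2, 7, 11]) = 11111111101111111011011111110111111111110 (41 bits)


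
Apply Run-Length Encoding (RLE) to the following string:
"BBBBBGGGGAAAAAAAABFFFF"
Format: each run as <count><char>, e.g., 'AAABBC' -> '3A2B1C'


Scanning runs left to right:
  i=0: run of 'B' x 5 -> '5B'
  i=5: run of 'G' x 4 -> '4G'
  i=9: run of 'A' x 8 -> '8A'
  i=17: run of 'B' x 1 -> '1B'
  i=18: run of 'F' x 4 -> '4F'

RLE = 5B4G8A1B4F


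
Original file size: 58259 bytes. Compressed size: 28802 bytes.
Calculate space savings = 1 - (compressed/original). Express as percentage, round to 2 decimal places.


ratio = compressed/original = 28802/58259 = 0.494379
savings = 1 - ratio = 1 - 0.494379 = 0.505621
as a percentage: 0.505621 * 100 = 50.56%

Space savings = 1 - 28802/58259 = 50.56%


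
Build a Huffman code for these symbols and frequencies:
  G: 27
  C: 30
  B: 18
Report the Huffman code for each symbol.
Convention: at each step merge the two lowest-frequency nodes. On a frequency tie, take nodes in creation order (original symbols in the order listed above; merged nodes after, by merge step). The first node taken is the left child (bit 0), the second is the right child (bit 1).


Huffman tree construction:
Step 1: Merge B(18) + G(27) = 45
Step 2: Merge C(30) + (B+G)(45) = 75
Read each symbol's code off the tree from the root (left child = 0, right child = 1).

Codes:
  G: 11 (length 2)
  C: 0 (length 1)
  B: 10 (length 2)
Average code length: 120/75 = 1.6000 bits/symbol


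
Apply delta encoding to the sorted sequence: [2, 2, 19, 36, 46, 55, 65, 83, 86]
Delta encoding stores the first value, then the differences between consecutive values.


First value: 2
Deltas:
  2 - 2 = 0
  19 - 2 = 17
  36 - 19 = 17
  46 - 36 = 10
  55 - 46 = 9
  65 - 55 = 10
  83 - 65 = 18
  86 - 83 = 3


Delta encoded: [2, 0, 17, 17, 10, 9, 10, 18, 3]


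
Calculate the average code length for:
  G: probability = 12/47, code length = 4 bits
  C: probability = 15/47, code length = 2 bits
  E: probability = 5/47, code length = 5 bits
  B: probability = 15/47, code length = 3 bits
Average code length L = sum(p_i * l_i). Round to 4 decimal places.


Weighted contributions p_i * l_i:
  G: (12/47) * 4 = 48/47
  C: (15/47) * 2 = 30/47
  E: (5/47) * 5 = 25/47
  B: (15/47) * 3 = 45/47
Sum = (48 + 30 + 25 + 45)/47 = 148/47

L = 148/47 = 3.1489 bits/symbol


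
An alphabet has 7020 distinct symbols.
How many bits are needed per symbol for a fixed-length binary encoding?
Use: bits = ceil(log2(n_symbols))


log2(7020) = 12.7773
Bracket: 2^12 = 4096 < 7020 <= 2^13 = 8192
So ceil(log2(7020)) = 13

bits = ceil(log2(7020)) = ceil(12.7773) = 13 bits


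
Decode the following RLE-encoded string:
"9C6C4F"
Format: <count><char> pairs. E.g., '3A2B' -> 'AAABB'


Expanding each <count><char> pair:
  9C -> 'CCCCCCCCC'
  6C -> 'CCCCCC'
  4F -> 'FFFF'

Decoded = CCCCCCCCCCCCCCCFFFF


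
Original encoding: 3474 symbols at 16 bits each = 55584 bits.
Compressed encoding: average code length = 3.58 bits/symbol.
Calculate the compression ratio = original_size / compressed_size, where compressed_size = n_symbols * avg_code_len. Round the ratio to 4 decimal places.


original_size = n_symbols * orig_bits = 3474 * 16 = 55584 bits
compressed_size = n_symbols * avg_code_len = 3474 * 3.58 = 12436.92 bits
ratio = original_size / compressed_size = 55584 / 12436.92 = 4.4693

Compression ratio = 4.4693


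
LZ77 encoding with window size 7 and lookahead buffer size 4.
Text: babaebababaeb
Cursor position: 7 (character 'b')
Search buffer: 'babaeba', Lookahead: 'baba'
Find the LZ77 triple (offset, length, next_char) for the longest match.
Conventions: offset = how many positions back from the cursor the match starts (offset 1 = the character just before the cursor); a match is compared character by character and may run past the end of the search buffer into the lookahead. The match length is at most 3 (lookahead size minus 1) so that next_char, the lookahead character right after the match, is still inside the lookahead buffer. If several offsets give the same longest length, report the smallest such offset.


Try each offset into the search buffer:
  offset=1 (pos 6, char 'a'): match length 0
  offset=2 (pos 5, char 'b'): match length 3
  offset=3 (pos 4, char 'e'): match length 0
  offset=4 (pos 3, char 'a'): match length 0
  offset=5 (pos 2, char 'b'): match length 2
  offset=6 (pos 1, char 'a'): match length 0
  offset=7 (pos 0, char 'b'): match length 3
Longest match has length 3, found at offsets 2, 7; take the smallest, offset 2.
next_char = character at position 7 + 3 = 10 -> 'a'

Best match: offset=2, length=3 (matching 'bab' starting at position 5)
LZ77 triple: (2, 3, 'a')


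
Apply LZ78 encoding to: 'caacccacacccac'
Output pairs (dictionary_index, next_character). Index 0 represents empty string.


LZ78 encoding steps:
Dictionary: {0: ''}
Step 1: w='' (idx 0), next='c' -> output (0, 'c'), add 'c' as idx 1
Step 2: w='' (idx 0), next='a' -> output (0, 'a'), add 'a' as idx 2
Step 3: w='a' (idx 2), next='c' -> output (2, 'c'), add 'ac' as idx 3
Step 4: w='c' (idx 1), next='c' -> output (1, 'c'), add 'cc' as idx 4
Step 5: w='ac' (idx 3), next='a' -> output (3, 'a'), add 'aca' as idx 5
Step 6: w='cc' (idx 4), next='c' -> output (4, 'c'), add 'ccc' as idx 6
Step 7: w='ac' (idx 3), end of input -> output (3, '')


Encoded: [(0, 'c'), (0, 'a'), (2, 'c'), (1, 'c'), (3, 'a'), (4, 'c'), (3, '')]


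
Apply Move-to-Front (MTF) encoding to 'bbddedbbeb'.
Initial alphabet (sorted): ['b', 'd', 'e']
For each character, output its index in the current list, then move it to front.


MTF encoding:
'b': index 0 in ['b', 'd', 'e'] -> ['b', 'd', 'e']
'b': index 0 in ['b', 'd', 'e'] -> ['b', 'd', 'e']
'd': index 1 in ['b', 'd', 'e'] -> ['d', 'b', 'e']
'd': index 0 in ['d', 'b', 'e'] -> ['d', 'b', 'e']
'e': index 2 in ['d', 'b', 'e'] -> ['e', 'd', 'b']
'd': index 1 in ['e', 'd', 'b'] -> ['d', 'e', 'b']
'b': index 2 in ['d', 'e', 'b'] -> ['b', 'd', 'e']
'b': index 0 in ['b', 'd', 'e'] -> ['b', 'd', 'e']
'e': index 2 in ['b', 'd', 'e'] -> ['e', 'b', 'd']
'b': index 1 in ['e', 'b', 'd'] -> ['b', 'e', 'd']


Output: [0, 0, 1, 0, 2, 1, 2, 0, 2, 1]


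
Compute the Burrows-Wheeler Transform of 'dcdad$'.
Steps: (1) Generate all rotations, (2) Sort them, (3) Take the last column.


Rotations (sorted):
  0: $dcdad -> last char: d
  1: ad$dcd -> last char: d
  2: cdad$d -> last char: d
  3: d$dcda -> last char: a
  4: dad$dc -> last char: c
  5: dcdad$ -> last char: $


BWT = dddac$


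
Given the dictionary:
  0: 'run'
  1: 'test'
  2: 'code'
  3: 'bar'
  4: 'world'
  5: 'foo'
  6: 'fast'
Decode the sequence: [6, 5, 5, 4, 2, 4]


Look up each index in the dictionary:
  6 -> 'fast'
  5 -> 'foo'
  5 -> 'foo'
  4 -> 'world'
  2 -> 'code'
  4 -> 'world'

Decoded: "fast foo foo world code world"


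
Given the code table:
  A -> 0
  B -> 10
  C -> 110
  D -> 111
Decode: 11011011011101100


Decoding:
110 -> C
110 -> C
110 -> C
111 -> D
0 -> A
110 -> C
0 -> A


Result: CCCDACA


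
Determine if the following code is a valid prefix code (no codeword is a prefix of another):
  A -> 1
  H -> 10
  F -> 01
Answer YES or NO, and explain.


Checking each pair (does one codeword prefix another?):
  A='1' vs H='10': prefix -- VIOLATION

NO -- this is NOT a valid prefix code. A (1) is a prefix of H (10).


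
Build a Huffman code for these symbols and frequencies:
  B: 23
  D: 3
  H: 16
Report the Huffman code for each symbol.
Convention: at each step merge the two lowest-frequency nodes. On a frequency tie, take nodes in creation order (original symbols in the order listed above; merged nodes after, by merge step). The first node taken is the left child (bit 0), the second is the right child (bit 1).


Huffman tree construction:
Step 1: Merge D(3) + H(16) = 19
Step 2: Merge (D+H)(19) + B(23) = 42
Read each symbol's code off the tree from the root (left child = 0, right child = 1).

Codes:
  B: 1 (length 1)
  D: 00 (length 2)
  H: 01 (length 2)
Average code length: 61/42 = 1.4524 bits/symbol


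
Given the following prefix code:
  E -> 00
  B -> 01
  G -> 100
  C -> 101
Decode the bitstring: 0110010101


Decoding step by step:
Bits 01 -> B
Bits 100 -> G
Bits 101 -> C
Bits 01 -> B


Decoded message: BGCB


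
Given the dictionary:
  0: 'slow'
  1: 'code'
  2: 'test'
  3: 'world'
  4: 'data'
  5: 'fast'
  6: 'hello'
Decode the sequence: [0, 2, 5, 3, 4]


Look up each index in the dictionary:
  0 -> 'slow'
  2 -> 'test'
  5 -> 'fast'
  3 -> 'world'
  4 -> 'data'

Decoded: "slow test fast world data"


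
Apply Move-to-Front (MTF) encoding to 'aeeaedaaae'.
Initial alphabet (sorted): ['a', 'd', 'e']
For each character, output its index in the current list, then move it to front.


MTF encoding:
'a': index 0 in ['a', 'd', 'e'] -> ['a', 'd', 'e']
'e': index 2 in ['a', 'd', 'e'] -> ['e', 'a', 'd']
'e': index 0 in ['e', 'a', 'd'] -> ['e', 'a', 'd']
'a': index 1 in ['e', 'a', 'd'] -> ['a', 'e', 'd']
'e': index 1 in ['a', 'e', 'd'] -> ['e', 'a', 'd']
'd': index 2 in ['e', 'a', 'd'] -> ['d', 'e', 'a']
'a': index 2 in ['d', 'e', 'a'] -> ['a', 'd', 'e']
'a': index 0 in ['a', 'd', 'e'] -> ['a', 'd', 'e']
'a': index 0 in ['a', 'd', 'e'] -> ['a', 'd', 'e']
'e': index 2 in ['a', 'd', 'e'] -> ['e', 'a', 'd']


Output: [0, 2, 0, 1, 1, 2, 2, 0, 0, 2]


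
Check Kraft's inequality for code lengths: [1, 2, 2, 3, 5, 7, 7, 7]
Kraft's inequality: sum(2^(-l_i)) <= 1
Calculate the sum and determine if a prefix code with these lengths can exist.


Sum = 2^(-1) + 2^(-2) + 2^(-2) + 2^(-3) + 2^(-5) + 2^(-7) + 2^(-7) + 2^(-7)
    = 0.5 + 0.25 + 0.25 + 0.125 + 0.03125 + 0.0078125 + 0.0078125 + 0.0078125
    = 151/128 = 1.1796875
Since 1.1796875 > 1, Kraft's inequality is NOT satisfied.
A prefix code with these lengths CANNOT exist.

Kraft sum = 1.1796875. Not satisfied.


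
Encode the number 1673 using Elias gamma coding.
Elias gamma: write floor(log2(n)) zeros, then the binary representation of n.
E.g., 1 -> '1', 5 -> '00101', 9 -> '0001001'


num_bits = floor(log2(1673)) + 1 = 11
leading_zeros = num_bits - 1 = 10
binary(1673) = 11010001001

Elias gamma(1673) = '0000000000' + '11010001001' = 000000000011010001001 (21 bits)


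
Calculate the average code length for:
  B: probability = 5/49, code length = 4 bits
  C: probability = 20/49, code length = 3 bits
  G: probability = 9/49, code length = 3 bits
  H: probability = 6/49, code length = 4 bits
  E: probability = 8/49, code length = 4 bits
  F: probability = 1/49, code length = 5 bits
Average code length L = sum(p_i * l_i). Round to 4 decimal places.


Weighted contributions p_i * l_i:
  B: (5/49) * 4 = 20/49
  C: (20/49) * 3 = 60/49
  G: (9/49) * 3 = 27/49
  H: (6/49) * 4 = 24/49
  E: (8/49) * 4 = 32/49
  F: (1/49) * 5 = 5/49
Sum = (20 + 60 + 27 + 24 + 32 + 5)/49 = 168/49

L = 168/49 = 3.4286 bits/symbol


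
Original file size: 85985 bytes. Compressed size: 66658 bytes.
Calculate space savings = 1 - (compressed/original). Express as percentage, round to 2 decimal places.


ratio = compressed/original = 66658/85985 = 0.775228
savings = 1 - ratio = 1 - 0.775228 = 0.224772
as a percentage: 0.224772 * 100 = 22.48%

Space savings = 1 - 66658/85985 = 22.48%


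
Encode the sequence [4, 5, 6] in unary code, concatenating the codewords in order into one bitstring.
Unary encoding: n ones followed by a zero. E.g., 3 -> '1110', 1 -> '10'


Encode each number as n ones followed by a terminating 0:
  4 -> 11110 (5 bits)
  5 -> 111110 (6 bits)
  6 -> 1111110 (7 bits)
Total length = 5 + 6 + 7 = 18 bits.

Unary([4, 5, 6]) = 111101111101111110 (18 bits)


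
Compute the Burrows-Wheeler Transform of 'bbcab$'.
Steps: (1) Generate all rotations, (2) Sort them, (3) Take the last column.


Rotations (sorted):
  0: $bbcab -> last char: b
  1: ab$bbc -> last char: c
  2: b$bbca -> last char: a
  3: bbcab$ -> last char: $
  4: bcab$b -> last char: b
  5: cab$bb -> last char: b


BWT = bca$bb


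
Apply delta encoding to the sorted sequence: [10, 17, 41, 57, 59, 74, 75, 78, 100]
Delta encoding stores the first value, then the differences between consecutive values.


First value: 10
Deltas:
  17 - 10 = 7
  41 - 17 = 24
  57 - 41 = 16
  59 - 57 = 2
  74 - 59 = 15
  75 - 74 = 1
  78 - 75 = 3
  100 - 78 = 22


Delta encoded: [10, 7, 24, 16, 2, 15, 1, 3, 22]


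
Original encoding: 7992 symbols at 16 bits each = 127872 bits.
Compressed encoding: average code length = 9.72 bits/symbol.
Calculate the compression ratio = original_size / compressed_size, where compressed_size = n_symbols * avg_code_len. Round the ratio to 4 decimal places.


original_size = n_symbols * orig_bits = 7992 * 16 = 127872 bits
compressed_size = n_symbols * avg_code_len = 7992 * 9.72 = 77682.24 bits
ratio = original_size / compressed_size = 127872 / 77682.24 = 1.6461

Compression ratio = 1.6461


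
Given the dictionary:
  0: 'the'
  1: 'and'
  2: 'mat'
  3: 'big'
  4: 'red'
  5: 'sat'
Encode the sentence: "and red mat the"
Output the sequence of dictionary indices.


Look up each word in the dictionary:
  'and' -> 1
  'red' -> 4
  'mat' -> 2
  'the' -> 0

Encoded: [1, 4, 2, 0]


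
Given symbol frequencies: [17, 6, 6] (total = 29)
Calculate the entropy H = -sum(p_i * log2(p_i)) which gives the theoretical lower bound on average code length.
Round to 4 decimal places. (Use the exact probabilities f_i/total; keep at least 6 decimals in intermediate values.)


Per-symbol terms -p_i * log2(p_i) with p_i = f_i/29:
  p = 17/29 = 0.586207: log2(p) = -0.770518, -p*log2(p) = 0.451683
  p = 6/29 = 0.206897: log2(p) = -2.273018, -p*log2(p) = 0.470280
  p = 6/29 = 0.206897: log2(p) = -2.273018, -p*log2(p) = 0.470280
H = 0.451683 + 0.470280 + 0.470280 = 1.392243

H = 1.3922 bits/symbol


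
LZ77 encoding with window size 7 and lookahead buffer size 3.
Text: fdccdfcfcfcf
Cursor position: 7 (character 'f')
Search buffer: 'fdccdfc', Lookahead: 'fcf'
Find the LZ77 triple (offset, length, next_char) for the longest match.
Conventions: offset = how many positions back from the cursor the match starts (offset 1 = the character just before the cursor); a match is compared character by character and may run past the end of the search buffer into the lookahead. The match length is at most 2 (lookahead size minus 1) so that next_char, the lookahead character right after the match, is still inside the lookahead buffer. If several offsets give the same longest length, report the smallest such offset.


Try each offset into the search buffer:
  offset=1 (pos 6, char 'c'): match length 0
  offset=2 (pos 5, char 'f'): match length 2
  offset=3 (pos 4, char 'd'): match length 0
  offset=4 (pos 3, char 'c'): match length 0
  offset=5 (pos 2, char 'c'): match length 0
  offset=6 (pos 1, char 'd'): match length 0
  offset=7 (pos 0, char 'f'): match length 1
Longest match has length 2 at offset 2.
next_char = character at position 7 + 2 = 9 -> 'f'

Best match: offset=2, length=2 (matching 'fc' starting at position 5)
LZ77 triple: (2, 2, 'f')


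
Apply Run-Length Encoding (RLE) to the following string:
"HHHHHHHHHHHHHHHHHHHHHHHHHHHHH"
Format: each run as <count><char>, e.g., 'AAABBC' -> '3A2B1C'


Scanning runs left to right:
  i=0: run of 'H' x 29 -> '29H'

RLE = 29H


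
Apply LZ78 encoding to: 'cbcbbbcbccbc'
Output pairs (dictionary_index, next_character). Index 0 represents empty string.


LZ78 encoding steps:
Dictionary: {0: ''}
Step 1: w='' (idx 0), next='c' -> output (0, 'c'), add 'c' as idx 1
Step 2: w='' (idx 0), next='b' -> output (0, 'b'), add 'b' as idx 2
Step 3: w='c' (idx 1), next='b' -> output (1, 'b'), add 'cb' as idx 3
Step 4: w='b' (idx 2), next='b' -> output (2, 'b'), add 'bb' as idx 4
Step 5: w='cb' (idx 3), next='c' -> output (3, 'c'), add 'cbc' as idx 5
Step 6: w='cbc' (idx 5), end of input -> output (5, '')


Encoded: [(0, 'c'), (0, 'b'), (1, 'b'), (2, 'b'), (3, 'c'), (5, '')]


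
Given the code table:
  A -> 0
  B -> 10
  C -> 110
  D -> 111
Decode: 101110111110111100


Decoding:
10 -> B
111 -> D
0 -> A
111 -> D
110 -> C
111 -> D
10 -> B
0 -> A


Result: BDADCDBA


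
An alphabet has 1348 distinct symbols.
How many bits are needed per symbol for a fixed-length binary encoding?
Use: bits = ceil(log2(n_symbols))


log2(1348) = 10.3966
Bracket: 2^10 = 1024 < 1348 <= 2^11 = 2048
So ceil(log2(1348)) = 11

bits = ceil(log2(1348)) = ceil(10.3966) = 11 bits
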